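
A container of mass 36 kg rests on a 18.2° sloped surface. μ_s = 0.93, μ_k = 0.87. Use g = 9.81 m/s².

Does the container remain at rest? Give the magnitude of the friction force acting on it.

f ≈ 110 N

N = m g cos θ = 335 N.
Down-slope weight component: m g sin θ = 110 N.
μ_s N = 312 N.
110 ≤ 312 N, so it stays put; friction = 110 N.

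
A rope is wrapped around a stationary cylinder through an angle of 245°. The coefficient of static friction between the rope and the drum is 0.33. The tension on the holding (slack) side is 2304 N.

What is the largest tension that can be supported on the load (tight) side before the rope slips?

T_max ≈ 9450 N

At impending slip the capstan equation gives T₂/T₁ = e^{μβ} with β in radians.
β = 245° × π/180 = 4.276 rad.
e^{μβ} = e^{0.33×4.276} = 4.1.
T₂ = T₁ · e^{μβ} = 2304 × 4.1 = 9450 N.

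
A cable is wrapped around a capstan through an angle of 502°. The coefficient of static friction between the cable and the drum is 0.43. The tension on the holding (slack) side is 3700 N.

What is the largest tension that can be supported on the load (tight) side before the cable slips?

T_max ≈ 160000 N

At impending slip the capstan equation gives T₂/T₁ = e^{μβ} with β in radians.
β = 502° × π/180 = 8.762 rad.
e^{μβ} = e^{0.43×8.762} = 43.27.
T₂ = T₁ · e^{μβ} = 3700 × 43.27 = 160000 N.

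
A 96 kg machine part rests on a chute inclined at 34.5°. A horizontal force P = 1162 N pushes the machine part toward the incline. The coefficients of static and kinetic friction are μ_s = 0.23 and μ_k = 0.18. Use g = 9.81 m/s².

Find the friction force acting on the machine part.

f ≈ 258 N (down the incline)

The horizontal push has a component P sin θ into the surface, so N = m g cos θ + P sin θ = 776.1 + 658.2 = 1434 N.
Parallel to the incline: P cos θ − m g sin θ = 957.6 − 533.4 = 424.2 N; the friction needed to balance this is 424.2 N acting down the slope.
The limit of static friction is μ_s N = 329.9 N.
The required 424.2 N exceeds the static limit, so the machine part slides up-slope and f = μ_k N = 0.18×1434 = 258 N.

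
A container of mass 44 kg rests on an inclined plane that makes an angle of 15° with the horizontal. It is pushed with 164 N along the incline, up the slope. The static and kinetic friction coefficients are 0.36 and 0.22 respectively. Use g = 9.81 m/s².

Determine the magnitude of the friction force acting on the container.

f ≈ 52.3 N (down the incline)

Normal force: N = m g cos θ = 44 × 9.81 × cos 15° = 416.9 N.
Parallel to the incline, ΣF = 0 gives f = m g sin θ − P = 111.7 − 164 = -52.28 N (up-slope positive).
Static friction can supply at most μ_s N = 150.1 N.
Since |-52.28| ≤ 150.1 N, no slip — friction simply equals what equilibrium demands.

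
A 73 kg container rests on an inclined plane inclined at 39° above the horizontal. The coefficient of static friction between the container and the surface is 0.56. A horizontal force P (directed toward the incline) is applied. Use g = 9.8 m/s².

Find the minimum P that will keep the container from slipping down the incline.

P_min ≈ 123 N

The container tends to slide down (tan θ > μ_s), so at the point of impending slip friction acts up-slope at its limit: f = μ_s N.
Perpendicular to the incline: N = m g cos θ + P sin θ.
Along the incline: P cos θ + μ_s N = m g sin θ, i.e. P cos θ + μ_s (m g cos θ + P sin θ) = m g sin θ.
Solving, P (cos θ + μ_s sin θ) = m g (sin θ − μ_s cos θ), so P = 715×0.1941/1.13 = 123 N.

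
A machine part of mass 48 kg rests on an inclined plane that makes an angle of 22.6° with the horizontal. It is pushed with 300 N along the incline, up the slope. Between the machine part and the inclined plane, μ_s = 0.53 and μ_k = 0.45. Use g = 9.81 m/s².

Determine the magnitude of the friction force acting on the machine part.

f ≈ 119 N (down the incline)

Normal force: N = m g cos θ = 48 × 9.81 × cos 22.6° = 434.7 N.
The friction needed for equilibrium is m g sin θ − P = 181 − 300 = -119 N, measured positive up-slope.
Static friction can supply at most μ_s N = 230.4 N.
Since |-119| ≤ 230.4 N, the machine part remains in static equilibrium and friction takes exactly the required value.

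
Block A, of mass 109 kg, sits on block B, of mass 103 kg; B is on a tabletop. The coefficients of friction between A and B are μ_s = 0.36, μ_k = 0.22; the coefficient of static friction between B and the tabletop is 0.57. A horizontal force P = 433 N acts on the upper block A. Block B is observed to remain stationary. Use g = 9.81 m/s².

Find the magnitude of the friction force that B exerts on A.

The normal force B exerts on A is simply A's weight, N₁ = 1069 N.
So the A–B interface can sustain at most μ_s N₁ = 384.9 N of static friction.
P = 433 N exceeds that limit, so A slips over B and the interface friction becomes kinetic: f₁ = μ_k N₁ = 0.22×1069 = 235 N.
B experiences an equal 235 N forward from A (third law). B is in equilibrium, so the floor supplies f₂ = 235 N of static friction (limit μ_s(m_A+m_B)g = 1185 N, not exceeded).

f ≈ 235 N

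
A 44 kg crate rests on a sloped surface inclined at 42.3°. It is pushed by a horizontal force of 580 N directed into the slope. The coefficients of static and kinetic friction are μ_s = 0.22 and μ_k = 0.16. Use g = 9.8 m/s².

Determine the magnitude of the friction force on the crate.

Normal direction: N = m g cos θ + P sin θ = 709.3 N.
Along the incline, the net driving force (taking up-slope positive) is P cos θ − m g sin θ = 429 − 290.2 = 138.8 N, so equilibrium requires friction f = -138.8 N (down-slope).
Maximum static friction: μ_s N = 0.22 × 709.3 = 156 N.
Since 138.8 N is within the 156 N limit, the crate stays put and friction is exactly 139 N.

f ≈ 139 N (down the incline)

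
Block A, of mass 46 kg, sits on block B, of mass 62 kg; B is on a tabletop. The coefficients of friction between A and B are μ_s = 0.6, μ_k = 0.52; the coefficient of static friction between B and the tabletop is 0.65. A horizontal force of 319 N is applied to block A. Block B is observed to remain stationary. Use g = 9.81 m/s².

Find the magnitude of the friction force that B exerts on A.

The normal force B exerts on A is simply A's weight, N₁ = 451.3 N.
Maximum static friction on A from B: μ_s N₁ = 0.6×451.3 = 270.8 N.
Since P = 319 N > 270.8 N, A slides on B; the A–B friction is kinetic: f₁ = μ_k N₁ = 0.52×451.3 = 235 N.
By Newton's third law B feels 235 N forward from A. With B stationary, the floor's static friction on B balances it: f₂ = 235 N (well within μ_s(m_A+m_B)g = 688.7 N).

f ≈ 235 N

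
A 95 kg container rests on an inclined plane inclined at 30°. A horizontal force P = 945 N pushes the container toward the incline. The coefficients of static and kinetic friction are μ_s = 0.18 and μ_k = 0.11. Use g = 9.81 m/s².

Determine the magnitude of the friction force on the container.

Resolve perpendicular to the incline: N = m g cos θ + P sin θ = 95×9.81×cos 30° + 945×sin 30° = 1280 N.
Along the incline, the net driving force (taking up-slope positive) is P cos θ − m g sin θ = 818.4 − 466 = 352.4 N, so equilibrium requires friction f = -352.4 N (down-slope).
The limit of static friction is μ_s N = 230.3 N.
|f_req| = 352.4 > 230.3 N → the container slides up the incline; f = μ_k N = 0.11 × 1280 = 141 N.

f ≈ 141 N (down the incline)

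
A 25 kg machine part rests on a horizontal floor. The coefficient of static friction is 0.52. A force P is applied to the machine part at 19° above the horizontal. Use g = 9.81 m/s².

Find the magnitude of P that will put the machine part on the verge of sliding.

N = m g − P sin α (the pull lifts the machine part).
At impending slip, P cos α = μ_s N = μ_s (m g − P sin α).
Solving: P (cos α + μ_s sin α) = μ_s m g → P = 0.52×245/(cos 19° + 0.52 sin 19°) = 128/1.115 = 114 N.

P ≈ 114 N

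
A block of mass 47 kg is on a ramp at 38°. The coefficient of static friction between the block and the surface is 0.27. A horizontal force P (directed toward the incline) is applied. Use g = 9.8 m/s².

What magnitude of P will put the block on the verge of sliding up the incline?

P ≈ 614 N

At impending motion up the slope, friction acts down-slope at its limit: f = μ_s N.
Perpendicular to the incline: N = m g cos θ + P sin θ.
Along the incline: P cos θ = m g sin θ + μ_s N = m g sin θ + μ_s (m g cos θ + P sin θ).
Solving, P (cos θ − μ_s sin θ) = m g (sin θ + μ_s cos θ), so P = 47×9.8×(sin 38° + 0.27 cos 38°)/(cos 38° − 0.27 sin 38°) = 461×0.8284/0.6218 = 614 N.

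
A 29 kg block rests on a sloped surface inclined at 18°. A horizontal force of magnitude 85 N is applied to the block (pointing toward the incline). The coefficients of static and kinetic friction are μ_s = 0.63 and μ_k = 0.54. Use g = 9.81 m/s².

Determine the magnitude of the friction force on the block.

Resolve perpendicular to the incline: N = m g cos θ + P sin θ = 29×9.81×cos 18° + 85×sin 18° = 296.8 N.
Along the incline, the net driving force (taking up-slope positive) is P cos θ − m g sin θ = 80.84 − 87.91 = -7.072 N, so equilibrium requires friction f = 7.072 N (up-slope).
Maximum static friction: μ_s N = 0.63 × 296.8 = 187 N.
Since 7.072 N is within the 187 N limit, the block stays put and friction is exactly 7.07 N.

f ≈ 7.07 N (up the incline)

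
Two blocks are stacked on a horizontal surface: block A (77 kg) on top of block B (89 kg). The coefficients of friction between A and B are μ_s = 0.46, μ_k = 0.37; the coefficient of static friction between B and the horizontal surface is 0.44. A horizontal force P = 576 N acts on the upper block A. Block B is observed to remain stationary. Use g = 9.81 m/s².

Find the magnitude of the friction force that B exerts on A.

f ≈ 279 N

Normal force at the A–B interface: N₁ = m_A g = 755.4 N.
Maximum static friction on A from B: μ_s N₁ = 0.46×755.4 = 347.5 N.
Since P = 576 N > 347.5 N, A slides on B; the A–B friction is kinetic: f₁ = μ_k N₁ = 0.37×755.4 = 279 N.
B experiences an equal 279 N forward from A (third law). B is in equilibrium, so the floor supplies f₂ = 279 N of static friction (limit μ_s(m_A+m_B)g = 716.5 N, not exceeded).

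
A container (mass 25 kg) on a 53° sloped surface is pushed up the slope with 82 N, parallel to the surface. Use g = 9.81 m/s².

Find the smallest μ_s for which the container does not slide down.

μ_s,min ≈ 0.771

N = m g cos θ = 147.6 N.
Friction must make up the shortfall along the incline: f = m g sin θ − P = 195.9 − 82 = 113.9 N.
At the threshold f = μ_s N, so μ_s,min = 113.9/147.6 = 0.771.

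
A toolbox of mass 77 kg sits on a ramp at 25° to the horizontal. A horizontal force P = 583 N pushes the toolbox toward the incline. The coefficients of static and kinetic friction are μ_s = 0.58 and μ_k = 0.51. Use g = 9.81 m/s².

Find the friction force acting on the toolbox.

f ≈ 209 N (down the incline)

Resolve perpendicular to the incline: N = m g cos θ + P sin θ = 77×9.81×cos 25° + 583×sin 25° = 931 N.
Along the incline, the net driving force (taking up-slope positive) is P cos θ − m g sin θ = 528.4 − 319.2 = 209.1 N, so equilibrium requires friction f = -209.1 N (down-slope).
The limit of static friction is μ_s N = 540 N.
Since 209.1 N is within the 540 N limit, the toolbox stays put and friction is exactly 209 N.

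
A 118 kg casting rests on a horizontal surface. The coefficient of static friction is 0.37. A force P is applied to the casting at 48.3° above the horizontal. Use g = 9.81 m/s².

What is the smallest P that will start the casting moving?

P ≈ 455 N

N = m g − P sin α (the pull lifts the casting).
At impending slip, P cos α = μ_s N = μ_s (m g − P sin α).
Solving: P (cos α + μ_s sin α) = μ_s m g → P = 0.37×1160/(cos 48.3° + 0.37 sin 48.3°) = 428/0.9415 = 455 N.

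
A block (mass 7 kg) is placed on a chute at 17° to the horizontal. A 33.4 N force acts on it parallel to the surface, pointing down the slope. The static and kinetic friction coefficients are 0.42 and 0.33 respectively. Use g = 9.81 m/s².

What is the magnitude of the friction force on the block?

Perpendicular to the surface, N = m g cos θ = 7·9.81·cos 17° = 65.67 N.
Parallel to the incline, ΣF = 0 gives f = m g sin θ + P = 20.08 + 33.4 = 53.48 N (up-slope positive).
Maximum static friction available: μ_s N = 0.42 × 65.67 = 27.58 N.
Since |53.48| > 27.58 N, static friction cannot hold it; the block slides down the incline and kinetic friction applies: f = μ_k N = 0.33 × 65.67 = 21.7 N.

f ≈ 21.7 N (up the incline)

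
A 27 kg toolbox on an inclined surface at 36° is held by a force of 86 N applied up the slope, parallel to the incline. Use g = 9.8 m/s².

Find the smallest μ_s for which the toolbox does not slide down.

N = m g cos θ = 214.1 N.
Friction must make up the shortfall along the incline: f = m g sin θ − P = 155.5 − 86 = 69.53 N.
At the threshold f = μ_s N, so μ_s,min = 69.53/214.1 = 0.325.

μ_s,min ≈ 0.325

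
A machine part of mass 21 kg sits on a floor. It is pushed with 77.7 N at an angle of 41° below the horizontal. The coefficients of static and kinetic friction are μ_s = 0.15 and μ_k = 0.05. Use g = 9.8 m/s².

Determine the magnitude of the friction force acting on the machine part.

f ≈ 12.8 N

N = m g + P sin α = 205.8 + 77.7×sin 41° = 256.8 N.
For equilibrium, f = P cos α = 77.7×cos 41° = 58.64 N.
μ_s N = 0.15 × 256.8 = 38.52 N.
58.64 > 38.52 N → the machine part slides; f = μ_k N = 0.05×256.8 = 12.8 N.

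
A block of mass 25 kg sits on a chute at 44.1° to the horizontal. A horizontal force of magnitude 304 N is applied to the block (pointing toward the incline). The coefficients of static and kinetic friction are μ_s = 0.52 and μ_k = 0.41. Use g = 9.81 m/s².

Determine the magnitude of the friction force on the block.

f ≈ 47.6 N (down the incline)

Resolve perpendicular to the incline: N = m g cos θ + P sin θ = 25×9.81×cos 44.1° + 304×sin 44.1° = 387.7 N.
Parallel to the incline: P cos θ − m g sin θ = 218.3 − 170.7 = 47.64 N; the friction needed to balance this is 47.64 N acting down the slope.
Maximum static friction: μ_s N = 0.52 × 387.7 = 201.6 N.
Since 47.64 N is within the 201.6 N limit, the block stays put and friction is exactly 47.6 N.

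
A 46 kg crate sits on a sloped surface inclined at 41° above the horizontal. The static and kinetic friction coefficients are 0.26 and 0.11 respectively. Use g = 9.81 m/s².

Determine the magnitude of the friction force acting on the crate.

Perpendicular to the surface, N = m g cos θ = 46·9.81·cos 41° = 340.6 N.
For equilibrium along the incline, friction must balance the weight component: f = m g sin θ = 296.1 N up the slope.
Maximum static friction available: μ_s N = 0.26 × 340.6 = 88.55 N.
|296.1| exceeds 88.55 N, so the crate slips down-slope; friction is kinetic, f = μ_k N = 0.11×340.6 = 37.5 N.

f ≈ 37.5 N (up the incline)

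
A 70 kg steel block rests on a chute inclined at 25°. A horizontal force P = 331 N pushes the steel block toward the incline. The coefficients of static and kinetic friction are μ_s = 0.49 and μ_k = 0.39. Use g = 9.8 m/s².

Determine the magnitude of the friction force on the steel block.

Resolve perpendicular to the incline: N = m g cos θ + P sin θ = 70×9.8×cos 25° + 331×sin 25° = 761.6 N.
Along the incline, the net driving force (taking up-slope positive) is P cos θ − m g sin θ = 300 − 289.9 = 10.07 N, so equilibrium requires friction f = -10.07 N (down-slope).
The limit of static friction is μ_s N = 373.2 N.
|f_req| = 10.07 ≤ 373.2 N → the steel block is in equilibrium; friction equals the required value.

f ≈ 10.1 N (down the incline)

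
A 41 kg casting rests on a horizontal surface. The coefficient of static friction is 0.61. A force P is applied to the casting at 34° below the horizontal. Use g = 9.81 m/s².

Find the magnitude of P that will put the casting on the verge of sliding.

P ≈ 503 N

N = m g + P sin α (the push presses the casting into the horizontal surface).
At impending slip, P cos α = μ_s N = μ_s (m g + P sin α).
Solving: P (cos α − μ_s sin α) = μ_s m g → P = 0.61×402/(cos 34° − 0.61 sin 34°) = 245/0.4879 = 503 N.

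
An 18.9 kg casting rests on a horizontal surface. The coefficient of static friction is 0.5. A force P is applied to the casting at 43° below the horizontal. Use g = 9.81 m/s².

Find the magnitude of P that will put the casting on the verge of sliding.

N = m g + P sin α (the push presses the casting into the horizontal surface).
At impending slip, P cos α = μ_s N = μ_s (m g + P sin α).
Solving: P (cos α − μ_s sin α) = μ_s m g → P = 0.5×185/(cos 43° − 0.5 sin 43°) = 92.7/0.3904 = 237 N.

P ≈ 237 N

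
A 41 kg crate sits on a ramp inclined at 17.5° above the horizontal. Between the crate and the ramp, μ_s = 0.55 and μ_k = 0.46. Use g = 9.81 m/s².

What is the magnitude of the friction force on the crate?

Normal force: N = m g cos θ = 41 × 9.81 × cos 17.5° = 383.6 N.
Along the slope the weight component is m g sin θ = 120.9 N; friction must supply exactly this, acting up-slope.
The static-friction ceiling is μ_s N = 0.55 × 383.6 = 211 N.
Since |120.9| ≤ 211 N, the crate remains in static equilibrium and friction takes exactly the required value.

f ≈ 121 N (up the incline)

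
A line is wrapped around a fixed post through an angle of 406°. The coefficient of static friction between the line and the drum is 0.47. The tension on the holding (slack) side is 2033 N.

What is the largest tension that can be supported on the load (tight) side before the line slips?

T_max ≈ 56800 N

At impending slip the capstan equation gives T₂/T₁ = e^{μβ} with β in radians.
β = 406° × π/180 = 7.086 rad.
e^{μβ} = e^{0.47×7.086} = 27.95.
T₂ = T₁ · e^{μβ} = 2033 × 27.95 = 56800 N.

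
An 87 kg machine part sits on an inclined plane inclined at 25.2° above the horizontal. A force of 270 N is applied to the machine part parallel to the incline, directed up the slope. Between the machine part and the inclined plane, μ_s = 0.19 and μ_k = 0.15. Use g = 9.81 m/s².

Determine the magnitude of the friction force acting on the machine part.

f ≈ 93.4 N (up the incline)

Perpendicular to the surface, N = m g cos θ = 87·9.81·cos 25.2° = 772.2 N.
For equilibrium along the incline the friction force must supply f = m g sin θ − P = 363.4 − 270 = 93.39 N (positive meaning up-slope).
Maximum static friction available: μ_s N = 0.19 × 772.2 = 146.7 N.
Since |93.39| ≤ 146.7 N, static friction is sufficient; f equals the required value, not μ_s N.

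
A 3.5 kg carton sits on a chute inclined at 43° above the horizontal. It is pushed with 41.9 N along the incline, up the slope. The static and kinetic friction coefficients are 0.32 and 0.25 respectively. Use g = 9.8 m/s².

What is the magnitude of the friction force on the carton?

The normal reaction is N = m g cos θ = 25.09 N.
Parallel to the incline, ΣF = 0 gives f = m g sin θ − P = 23.39 − 41.9 = -18.51 N (up-slope positive).
The static-friction ceiling is μ_s N = 0.32 × 25.09 = 8.027 N.
Since |-18.51| > 8.027 N, static friction cannot hold it; the carton slides up the incline and kinetic friction applies: f = μ_k N = 0.25 × 25.09 = 6.27 N.

f ≈ 6.27 N (down the incline)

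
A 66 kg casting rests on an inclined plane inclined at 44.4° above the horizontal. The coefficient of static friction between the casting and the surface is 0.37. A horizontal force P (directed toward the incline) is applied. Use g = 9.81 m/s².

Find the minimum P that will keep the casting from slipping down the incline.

The casting tends to slide down (tan θ > μ_s), so at the point of impending slip friction acts up-slope at its limit: f = μ_s N.
Perpendicular to the incline: N = m g cos θ + P sin θ.
Along the incline: P cos θ + μ_s N = m g sin θ, i.e. P cos θ + μ_s (m g cos θ + P sin θ) = m g sin θ.
Solving, P (cos θ + μ_s sin θ) = m g (sin θ − μ_s cos θ), so P = 647×0.4353/0.9733 = 290 N.

P_min ≈ 290 N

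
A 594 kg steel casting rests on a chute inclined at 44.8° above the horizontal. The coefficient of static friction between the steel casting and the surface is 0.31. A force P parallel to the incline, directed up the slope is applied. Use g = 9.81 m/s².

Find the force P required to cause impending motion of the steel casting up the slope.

P ≈ 5390 N

At impending motion up the slope, friction acts down-slope at its limit: f = μ_s N.
P is parallel to the surface, so N = m g cos θ = 4130 N.
Along the incline: P = m g sin θ + μ_s N = 4110 + 0.31×4130 = 5390 N.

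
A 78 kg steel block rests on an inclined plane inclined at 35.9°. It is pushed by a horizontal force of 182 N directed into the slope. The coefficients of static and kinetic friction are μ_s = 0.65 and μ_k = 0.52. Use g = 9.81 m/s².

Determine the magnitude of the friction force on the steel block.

f ≈ 301 N (up the incline)

The horizontal push has a component P sin θ into the surface, so N = m g cos θ + P sin θ = 619.8 + 106.7 = 726.5 N.
Parallel to the incline: P cos θ − m g sin θ = 147.4 − 448.7 = -301.3 N; the friction needed to balance this is 301.3 N acting up the slope.
The limit of static friction is μ_s N = 472.3 N.
Since 301.3 N is within the 472.3 N limit, the steel block stays put and friction is exactly 301 N.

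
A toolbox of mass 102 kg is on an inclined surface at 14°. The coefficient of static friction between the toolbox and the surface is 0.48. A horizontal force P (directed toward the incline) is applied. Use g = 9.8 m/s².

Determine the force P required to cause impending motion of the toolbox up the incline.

At impending motion up the slope, friction acts down-slope at its limit: f = μ_s N.
Perpendicular to the incline: N = m g cos θ + P sin θ.
Along the incline: P cos θ = m g sin θ + μ_s N = m g sin θ + μ_s (m g cos θ + P sin θ).
Solving, P (cos θ − μ_s sin θ) = m g (sin θ + μ_s cos θ), so P = 102×9.8×(sin 14° + 0.48 cos 14°)/(cos 14° − 0.48 sin 14°) = 1000×0.7077/0.8542 = 828 N.

P ≈ 828 N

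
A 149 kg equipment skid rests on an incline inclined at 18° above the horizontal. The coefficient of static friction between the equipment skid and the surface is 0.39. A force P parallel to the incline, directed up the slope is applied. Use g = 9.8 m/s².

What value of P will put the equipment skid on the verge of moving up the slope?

At impending motion up the slope, friction acts down-slope at its limit: f = μ_s N.
P is parallel to the surface, so N = m g cos θ = 1390 N.
Along the incline: P = m g sin θ + μ_s N = 451 + 0.39×1390 = 993 N.

P ≈ 993 N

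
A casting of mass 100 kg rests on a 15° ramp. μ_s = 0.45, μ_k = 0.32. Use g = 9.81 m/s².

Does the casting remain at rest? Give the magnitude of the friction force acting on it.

N = m g cos θ = 948 N.
Down-slope weight component: m g sin θ = 254 N.
μ_s N = 426 N.
254 ≤ 426 N, so it stays put; friction = 254 N.

f ≈ 254 N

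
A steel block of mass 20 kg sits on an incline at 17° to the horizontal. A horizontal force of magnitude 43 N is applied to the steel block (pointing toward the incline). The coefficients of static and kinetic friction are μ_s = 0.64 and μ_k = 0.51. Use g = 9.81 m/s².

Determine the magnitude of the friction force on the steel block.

f ≈ 16.2 N (up the incline)

The horizontal push has a component P sin θ into the surface, so N = m g cos θ + P sin θ = 187.6 + 12.57 = 200.2 N.
Along the incline, the net driving force (taking up-slope positive) is P cos θ − m g sin θ = 41.12 − 57.36 = -16.24 N, so equilibrium requires friction f = 16.24 N (up-slope).
The limit of static friction is μ_s N = 128.1 N.
Since 16.24 N is within the 128.1 N limit, the steel block stays put and friction is exactly 16.2 N.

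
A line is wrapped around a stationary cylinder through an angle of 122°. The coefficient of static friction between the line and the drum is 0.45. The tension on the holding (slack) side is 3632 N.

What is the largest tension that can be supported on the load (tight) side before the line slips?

T_max ≈ 9470 N

At impending slip the capstan equation gives T₂/T₁ = e^{μβ} with β in radians.
β = 122° × π/180 = 2.129 rad.
e^{μβ} = e^{0.45×2.129} = 2.607.
T₂ = T₁ · e^{μβ} = 3632 × 2.607 = 9470 N.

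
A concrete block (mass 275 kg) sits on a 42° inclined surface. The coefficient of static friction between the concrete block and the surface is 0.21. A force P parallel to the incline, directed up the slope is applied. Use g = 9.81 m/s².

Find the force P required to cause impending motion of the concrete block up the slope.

P ≈ 2230 N

At impending motion up the slope, friction acts down-slope at its limit: f = μ_s N.
P is parallel to the surface, so N = m g cos θ = 2000 N.
Along the incline: P = m g sin θ + μ_s N = 1810 + 0.21×2000 = 2230 N.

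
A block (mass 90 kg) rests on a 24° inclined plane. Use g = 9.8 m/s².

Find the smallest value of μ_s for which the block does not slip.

At the slip threshold m g sin θ = μ_s m g cos θ, so μ_s,min = tan θ.
μ_s,min = tan 24° = 0.445.

μ_s,min ≈ 0.445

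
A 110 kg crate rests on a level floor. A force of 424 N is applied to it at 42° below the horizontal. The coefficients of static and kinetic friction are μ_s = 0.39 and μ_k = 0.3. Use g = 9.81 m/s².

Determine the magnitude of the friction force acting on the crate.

f ≈ 315 N

Vertical equilibrium gives N = m g + P sin α = 1363 N.
The horizontal driving force is P cos α = 315.1 N, so equilibrium needs friction f = 315.1 N.
The static-friction limit is μ_s N = 531.5 N.
315.1 ≤ 531.5 N → static; friction equals the required 315 N.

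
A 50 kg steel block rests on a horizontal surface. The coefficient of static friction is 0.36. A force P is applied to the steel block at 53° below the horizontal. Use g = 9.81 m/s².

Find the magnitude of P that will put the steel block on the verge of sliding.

P ≈ 562 N

N = m g + P sin α (the push presses the steel block into the horizontal surface).
At impending slip, P cos α = μ_s N = μ_s (m g + P sin α).
Solving: P (cos α − μ_s sin α) = μ_s m g → P = 0.36×490/(cos 53° − 0.36 sin 53°) = 177/0.3143 = 562 N.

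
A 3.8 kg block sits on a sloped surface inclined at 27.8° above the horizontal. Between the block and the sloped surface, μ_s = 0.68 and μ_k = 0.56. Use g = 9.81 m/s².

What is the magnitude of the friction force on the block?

f ≈ 17.4 N (up the incline)

The normal reaction is N = m g cos θ = 32.98 N.
Along the slope the weight component is m g sin θ = 17.39 N; friction must supply exactly this, acting up-slope.
Static friction can supply at most μ_s N = 22.42 N.
Since |17.39| ≤ 22.42 N, the block remains in static equilibrium and friction takes exactly the required value.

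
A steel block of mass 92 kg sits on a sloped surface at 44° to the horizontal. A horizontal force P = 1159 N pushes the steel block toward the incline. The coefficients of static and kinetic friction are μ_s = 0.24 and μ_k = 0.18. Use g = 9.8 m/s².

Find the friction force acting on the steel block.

Normal direction: N = m g cos θ + P sin θ = 1454 N.
Along the incline, the net driving force (taking up-slope positive) is P cos θ − m g sin θ = 833.7 − 626.3 = 207.4 N, so equilibrium requires friction f = -207.4 N (down-slope).
Maximum static friction: μ_s N = 0.24 × 1454 = 348.9 N.
|f_req| = 207.4 ≤ 348.9 N → the steel block is in equilibrium; friction equals the required value.

f ≈ 207 N (down the incline)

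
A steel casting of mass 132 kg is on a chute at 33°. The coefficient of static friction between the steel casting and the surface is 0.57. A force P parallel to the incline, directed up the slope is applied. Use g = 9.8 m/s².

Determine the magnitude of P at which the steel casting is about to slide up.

P ≈ 1320 N

At impending motion up the slope, friction acts down-slope at its limit: f = μ_s N.
P is parallel to the surface, so N = m g cos θ = 1080 N.
Along the incline: P = m g sin θ + μ_s N = 705 + 0.57×1080 = 1320 N.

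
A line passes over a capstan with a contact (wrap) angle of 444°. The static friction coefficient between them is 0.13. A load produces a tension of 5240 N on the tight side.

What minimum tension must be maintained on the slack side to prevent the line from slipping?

T_min ≈ 1910 N

Capstan equation at impending slip: T_tight/T_slack = e^{μβ}.
β = 444° = 7.749 rad; e^{μβ} = e^{0.13×7.749} = 2.738.
T_slack = T_tight / e^{μβ} = 5240 / 2.738 = 1910 N.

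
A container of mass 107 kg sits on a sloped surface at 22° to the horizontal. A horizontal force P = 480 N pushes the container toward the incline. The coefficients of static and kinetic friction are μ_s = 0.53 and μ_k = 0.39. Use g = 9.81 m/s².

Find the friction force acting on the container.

The horizontal push has a component P sin θ into the surface, so N = m g cos θ + P sin θ = 973.2 + 179.8 = 1153 N.
Parallel to the incline: P cos θ − m g sin θ = 445 − 393.2 = 51.83 N; the friction needed to balance this is 51.83 N acting down the slope.
The limit of static friction is μ_s N = 611.1 N.
|f_req| = 51.83 ≤ 611.1 N → the container is in equilibrium; friction equals the required value.

f ≈ 51.8 N (down the incline)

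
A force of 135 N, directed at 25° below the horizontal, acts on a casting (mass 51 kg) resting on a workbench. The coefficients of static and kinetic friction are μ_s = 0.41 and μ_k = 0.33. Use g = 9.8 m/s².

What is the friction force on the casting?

N = m g + P sin α = 499.8 + 135×sin 25° = 556.9 N.
Horizontally, friction must balance P cos α = 122.4 N.
The static-friction limit is μ_s N = 228.3 N.
Since 122.4 N does not exceed the limit, the casting stays at rest and f = 122 N.

f ≈ 122 N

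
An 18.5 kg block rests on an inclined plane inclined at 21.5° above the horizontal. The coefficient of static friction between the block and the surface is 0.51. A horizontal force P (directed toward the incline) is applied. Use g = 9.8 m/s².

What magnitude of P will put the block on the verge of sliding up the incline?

At impending motion up the slope, friction acts down-slope at its limit: f = μ_s N.
Perpendicular to the incline: N = m g cos θ + P sin θ.
Along the incline: P cos θ = m g sin θ + μ_s N = m g sin θ + μ_s (m g cos θ + P sin θ).
Solving, P (cos θ − μ_s sin θ) = m g (sin θ + μ_s cos θ), so P = 18.5×9.8×(sin 21.5° + 0.51 cos 21.5°)/(cos 21.5° − 0.51 sin 21.5°) = 181×0.841/0.7435 = 205 N.

P ≈ 205 N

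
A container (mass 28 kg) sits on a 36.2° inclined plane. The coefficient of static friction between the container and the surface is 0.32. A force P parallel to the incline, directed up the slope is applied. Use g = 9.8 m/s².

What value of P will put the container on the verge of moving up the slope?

P ≈ 233 N

At impending motion up the slope, friction acts down-slope at its limit: f = μ_s N.
P is parallel to the surface, so N = m g cos θ = 221 N.
Along the incline: P = m g sin θ + μ_s N = 162 + 0.32×221 = 233 N.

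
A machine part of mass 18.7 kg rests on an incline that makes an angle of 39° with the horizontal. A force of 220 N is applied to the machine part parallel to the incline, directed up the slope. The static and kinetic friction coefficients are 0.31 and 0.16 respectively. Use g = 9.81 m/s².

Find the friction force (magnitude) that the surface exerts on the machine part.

Normal force: N = m g cos θ = 18.7 × 9.81 × cos 39° = 142.6 N.
For equilibrium along the incline the friction force must supply f = m g sin θ − P = 115.4 − 220 = -104.6 N (positive meaning up-slope).
Static friction can supply at most μ_s N = 44.2 N.
Since |-104.6| > 44.2 N, static friction cannot hold it; the machine part slides up the incline and kinetic friction applies: f = μ_k N = 0.16 × 142.6 = 22.8 N.

f ≈ 22.8 N (down the incline)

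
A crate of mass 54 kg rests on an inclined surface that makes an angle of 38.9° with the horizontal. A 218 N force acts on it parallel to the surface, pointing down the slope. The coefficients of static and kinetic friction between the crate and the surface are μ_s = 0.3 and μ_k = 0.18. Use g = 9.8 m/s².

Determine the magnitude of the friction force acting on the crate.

f ≈ 74.1 N (up the incline)

Perpendicular to the surface, N = m g cos θ = 54·9.8·cos 38.9° = 411.8 N.
For equilibrium along the incline the friction force must supply f = m g sin θ + P = 332.3 + 218 = 550.3 N (positive meaning up-slope).
The static-friction ceiling is μ_s N = 0.3 × 411.8 = 123.6 N.
|550.3| exceeds 123.6 N, so the crate slips down-slope; friction is kinetic, f = μ_k N = 0.18×411.8 = 74.1 N.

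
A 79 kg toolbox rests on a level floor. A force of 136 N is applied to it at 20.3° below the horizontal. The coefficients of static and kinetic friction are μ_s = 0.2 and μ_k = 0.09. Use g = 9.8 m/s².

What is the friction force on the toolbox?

f ≈ 128 N

The vertical component of P adds to the normal force: N = m g + P sin α = 774.2 + 47.18 = 821.4 N.
For equilibrium, f = P cos α = 136×cos 20.3° = 127.6 N.
The static-friction limit is μ_s N = 164.3 N.
Since 127.6 N does not exceed the limit, the toolbox stays at rest and f = 128 N.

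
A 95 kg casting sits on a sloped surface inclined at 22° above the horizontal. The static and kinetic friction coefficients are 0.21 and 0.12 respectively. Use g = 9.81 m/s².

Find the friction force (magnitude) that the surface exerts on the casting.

Perpendicular to the surface, N = m g cos θ = 95·9.81·cos 22° = 864.1 N.
For equilibrium along the incline, friction must balance the weight component: f = m g sin θ = 349.1 N up the slope.
Static friction can supply at most μ_s N = 181.5 N.
Since |349.1| > 181.5 N, static friction cannot hold it; the casting slides down the incline and kinetic friction applies: f = μ_k N = 0.12 × 864.1 = 104 N.

f ≈ 104 N (up the incline)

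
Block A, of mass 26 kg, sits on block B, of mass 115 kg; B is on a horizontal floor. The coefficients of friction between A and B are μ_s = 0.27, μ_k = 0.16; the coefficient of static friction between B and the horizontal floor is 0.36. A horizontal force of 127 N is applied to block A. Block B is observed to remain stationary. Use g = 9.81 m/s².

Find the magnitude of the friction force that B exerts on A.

f ≈ 40.8 N

Between the blocks, N₁ = m_A g = 255.1 N.
Maximum static friction on A from B: μ_s N₁ = 0.27×255.1 = 68.87 N.
Since P = 127 N > 68.87 N, A slides on B; the A–B friction is kinetic: f₁ = μ_k N₁ = 0.16×255.1 = 40.8 N.
B experiences an equal 40.8 N forward from A (third law). B is in equilibrium, so the floor supplies f₂ = 40.8 N of static friction (limit μ_s(m_A+m_B)g = 498 N, not exceeded).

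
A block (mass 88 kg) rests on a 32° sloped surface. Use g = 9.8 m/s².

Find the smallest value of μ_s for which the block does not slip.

At the slip threshold m g sin θ = μ_s m g cos θ, so μ_s,min = tan θ.
μ_s,min = tan 32° = 0.625.

μ_s,min ≈ 0.625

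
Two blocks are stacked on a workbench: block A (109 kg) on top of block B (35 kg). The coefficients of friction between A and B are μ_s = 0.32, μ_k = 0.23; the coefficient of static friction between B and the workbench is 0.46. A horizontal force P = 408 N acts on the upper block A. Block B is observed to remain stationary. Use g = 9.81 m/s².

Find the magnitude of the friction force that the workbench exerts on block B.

Normal force at the A–B interface: N₁ = m_A g = 1069 N.
So the A–B interface can sustain at most μ_s N₁ = 342.2 N of static friction.
Since P = 408 N > 342.2 N, A slides on B; the A–B friction is kinetic: f₁ = μ_k N₁ = 0.23×1069 = 246 N.
By Newton's third law B feels 246 N forward from A. With B stationary, the floor's static friction on B balances it: f₂ = 246 N (well within μ_s(m_A+m_B)g = 649.8 N).

f ≈ 246 N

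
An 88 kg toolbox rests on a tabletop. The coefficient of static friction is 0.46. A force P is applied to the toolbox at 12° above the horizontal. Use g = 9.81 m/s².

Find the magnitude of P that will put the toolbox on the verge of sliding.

P ≈ 370 N

N = m g − P sin α (the pull lifts the toolbox).
At impending slip, P cos α = μ_s N = μ_s (m g − P sin α).
Solving: P (cos α + μ_s sin α) = μ_s m g → P = 0.46×863/(cos 12° + 0.46 sin 12°) = 397/1.074 = 370 N.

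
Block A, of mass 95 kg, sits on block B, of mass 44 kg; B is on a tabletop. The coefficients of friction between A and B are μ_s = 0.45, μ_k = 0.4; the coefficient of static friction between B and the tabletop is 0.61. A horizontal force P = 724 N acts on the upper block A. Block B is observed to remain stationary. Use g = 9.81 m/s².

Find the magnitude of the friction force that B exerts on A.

f ≈ 373 N

Between the blocks, N₁ = m_A g = 932 N.
So the A–B interface can sustain at most μ_s N₁ = 419.4 N of static friction.
P = 724 N exceeds that limit, so A slips over B and the interface friction becomes kinetic: f₁ = μ_k N₁ = 0.4×932 = 373 N.
By Newton's third law B feels 373 N forward from A. With B stationary, the floor's static friction on B balances it: f₂ = 373 N (well within μ_s(m_A+m_B)g = 831.8 N).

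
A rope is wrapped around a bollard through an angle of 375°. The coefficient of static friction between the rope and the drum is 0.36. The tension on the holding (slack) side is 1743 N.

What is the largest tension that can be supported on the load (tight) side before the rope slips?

T_max ≈ 18400 N

At impending slip the capstan equation gives T₂/T₁ = e^{μβ} with β in radians.
β = 375° × π/180 = 6.545 rad.
e^{μβ} = e^{0.36×6.545} = 10.55.
T₂ = T₁ · e^{μβ} = 1743 × 10.55 = 18400 N.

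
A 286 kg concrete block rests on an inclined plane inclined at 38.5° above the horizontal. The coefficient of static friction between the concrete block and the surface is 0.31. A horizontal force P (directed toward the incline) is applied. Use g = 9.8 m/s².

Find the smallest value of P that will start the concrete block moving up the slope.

P ≈ 4110 N

At impending motion up the slope, friction acts down-slope at its limit: f = μ_s N.
Perpendicular to the incline: N = m g cos θ + P sin θ.
Along the incline: P cos θ = m g sin θ + μ_s N = m g sin θ + μ_s (m g cos θ + P sin θ).
Solving, P (cos θ − μ_s sin θ) = m g (sin θ + μ_s cos θ), so P = 286×9.8×(sin 38.5° + 0.31 cos 38.5°)/(cos 38.5° − 0.31 sin 38.5°) = 2800×0.8651/0.5896 = 4110 N.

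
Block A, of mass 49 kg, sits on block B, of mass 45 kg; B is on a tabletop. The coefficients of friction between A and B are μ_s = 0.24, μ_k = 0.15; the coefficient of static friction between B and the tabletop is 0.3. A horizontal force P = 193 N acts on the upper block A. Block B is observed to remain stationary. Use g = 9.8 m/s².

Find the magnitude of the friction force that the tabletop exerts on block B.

Normal force at the A–B interface: N₁ = m_A g = 480.2 N.
So the A–B interface can sustain at most μ_s N₁ = 115.2 N of static friction.
P = 193 N exceeds that limit, so A slips over B and the interface friction becomes kinetic: f₁ = μ_k N₁ = 0.15×480.2 = 72 N.
By Newton's third law B feels 72 N forward from A. With B stationary, the floor's static friction on B balances it: f₂ = 72 N (well within μ_s(m_A+m_B)g = 276.4 N).

f ≈ 72 N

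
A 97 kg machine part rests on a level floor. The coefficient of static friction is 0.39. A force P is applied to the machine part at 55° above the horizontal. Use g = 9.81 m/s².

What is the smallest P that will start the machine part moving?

N = m g − P sin α (the pull lifts the machine part).
At impending slip, P cos α = μ_s N = μ_s (m g − P sin α).
Solving: P (cos α + μ_s sin α) = μ_s m g → P = 0.39×952/(cos 55° + 0.39 sin 55°) = 371/0.893 = 416 N.

P ≈ 416 N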